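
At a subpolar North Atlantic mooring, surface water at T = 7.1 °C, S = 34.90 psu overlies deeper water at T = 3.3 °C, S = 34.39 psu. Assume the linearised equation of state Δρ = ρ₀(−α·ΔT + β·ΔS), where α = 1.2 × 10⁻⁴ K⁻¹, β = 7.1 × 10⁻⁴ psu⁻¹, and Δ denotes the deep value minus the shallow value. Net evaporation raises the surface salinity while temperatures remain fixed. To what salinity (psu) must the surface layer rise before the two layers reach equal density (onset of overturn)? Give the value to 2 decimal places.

Neutral buoyancy requires −α(T_deep − T_surf) + β(S_deep − S_surf′) = 0.
S_surf′ = S_deep − (α/β)·ΔT = 34.39 − (1.2 × 10⁻⁴/7.1 × 10⁻⁴)·(-3.8) = 35.0323 psu.
Increase required: 35.0323 − 34.90 = 0.1323 psu.

35.03 psu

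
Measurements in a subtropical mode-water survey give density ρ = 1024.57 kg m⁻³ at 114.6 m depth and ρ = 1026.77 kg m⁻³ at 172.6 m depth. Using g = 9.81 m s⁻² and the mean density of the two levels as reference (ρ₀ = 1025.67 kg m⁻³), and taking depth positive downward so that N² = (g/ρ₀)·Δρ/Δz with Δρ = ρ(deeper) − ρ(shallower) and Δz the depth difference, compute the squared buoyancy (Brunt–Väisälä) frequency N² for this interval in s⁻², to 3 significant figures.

Δρ = 1026.77 − 1024.57 = 2.20 kg m⁻³ over Δz = 172.6 − 114.6 = 58 m.
N² = (9.81/1025.67) × (2.20/58) = 3.6279 × 10⁻⁴ s⁻² ≈ 3.63 × 10⁻⁴ s⁻².

3.63 × 10⁻⁴ s⁻²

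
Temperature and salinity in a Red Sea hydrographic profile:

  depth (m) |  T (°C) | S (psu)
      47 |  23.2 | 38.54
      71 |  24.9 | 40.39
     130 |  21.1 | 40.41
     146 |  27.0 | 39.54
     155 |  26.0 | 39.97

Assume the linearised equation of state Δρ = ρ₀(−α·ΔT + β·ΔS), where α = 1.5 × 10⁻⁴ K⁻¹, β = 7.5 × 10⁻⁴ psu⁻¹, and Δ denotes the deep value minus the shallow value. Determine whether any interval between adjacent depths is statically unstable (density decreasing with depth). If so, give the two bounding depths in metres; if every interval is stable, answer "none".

130–146 m

Evaluate Δρ/ρ₀ = −αΔT + βΔS across each adjacent pair:
  47–71 m: −αΔT+βΔS = −(1.5 × 10⁻⁴)(+1.7)+(7.5 × 10⁻⁴)(+1.85) = 1.1 × 10⁻³ → stable
  71–130 m: −αΔT+βΔS = −(1.5 × 10⁻⁴)(-3.8)+(7.5 × 10⁻⁴)(+0.02) = 5.9 × 10⁻⁴ → stable
  130–146 m: −αΔT+βΔS = −(1.5 × 10⁻⁴)(+5.9)+(7.5 × 10⁻⁴)(-0.87) = -1.5 × 10⁻³ → UNSTABLE
  146–155 m: −αΔT+βΔS = −(1.5 × 10⁻⁴)(-1.0)+(7.5 × 10⁻⁴)(+0.43) = 4.7 × 10⁻⁴ → stable
The 130–146 m interval has Δρ < 0: lighter water underlies denser water.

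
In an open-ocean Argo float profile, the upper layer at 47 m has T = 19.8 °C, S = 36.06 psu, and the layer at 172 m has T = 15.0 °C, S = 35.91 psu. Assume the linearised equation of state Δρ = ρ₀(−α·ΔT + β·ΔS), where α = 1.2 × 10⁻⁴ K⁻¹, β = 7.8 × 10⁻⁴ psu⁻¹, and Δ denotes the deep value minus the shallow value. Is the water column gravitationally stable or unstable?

stable

ΔT = 15.0 − 19.8 = -4.8 K and ΔS = 35.91 − 36.06 = -0.15 psu (deep − shallow).
−αΔT = 5.76 × 10⁻⁴; βΔS = -1.17 × 10⁻⁴; sum Δρ/ρ₀ = 4.59 × 10⁻⁴.
Δρ/ρ₀ > 0, so Δρ > 0: deeper water is denser → statically stable.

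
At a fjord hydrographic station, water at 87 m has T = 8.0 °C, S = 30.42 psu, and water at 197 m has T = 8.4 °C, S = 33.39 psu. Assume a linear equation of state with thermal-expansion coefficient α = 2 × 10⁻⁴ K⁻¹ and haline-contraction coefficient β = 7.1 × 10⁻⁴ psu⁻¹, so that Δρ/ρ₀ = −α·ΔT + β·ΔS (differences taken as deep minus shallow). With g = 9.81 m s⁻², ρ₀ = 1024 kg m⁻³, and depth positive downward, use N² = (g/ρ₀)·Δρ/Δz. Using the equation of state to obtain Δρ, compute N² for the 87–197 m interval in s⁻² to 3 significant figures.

ΔT = +0.4 K, ΔS = +2.97 psu (deep − shallow).
Δρ/ρ₀ = −αΔT + βΔS = -8.00 × 10⁻⁵ + 2.1087 × 10⁻³ = 2.0287 × 10⁻³, so Δρ ≈ 2.077 kg m⁻³.
N² = (g/ρ₀)·Δρ/Δz = g·(Δρ/ρ₀)/Δz = 9.81 × 2.0287 × 10⁻³ / 110 = 1.8092 × 10⁻⁴ s⁻² ≈ 1.81 × 10⁻⁴ s⁻².

1.81 × 10⁻⁴ s⁻²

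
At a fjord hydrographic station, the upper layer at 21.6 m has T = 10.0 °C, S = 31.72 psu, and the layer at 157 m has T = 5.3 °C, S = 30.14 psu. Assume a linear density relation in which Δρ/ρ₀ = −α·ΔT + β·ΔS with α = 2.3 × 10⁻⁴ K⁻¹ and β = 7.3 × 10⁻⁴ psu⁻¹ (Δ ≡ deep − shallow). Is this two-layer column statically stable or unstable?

unstable

ΔT = 5.3 − 10.0 = -4.7 K and ΔS = 30.14 − 31.72 = -1.58 psu (deep − shallow).
−αΔT = 1.081 × 10⁻³; βΔS = -1.1534 × 10⁻³; sum Δρ/ρ₀ = -7.24 × 10⁻⁵.
Δρ/ρ₀ < 0, so Δρ < 0: deeper water is lighter → statically unstable; the column would overturn.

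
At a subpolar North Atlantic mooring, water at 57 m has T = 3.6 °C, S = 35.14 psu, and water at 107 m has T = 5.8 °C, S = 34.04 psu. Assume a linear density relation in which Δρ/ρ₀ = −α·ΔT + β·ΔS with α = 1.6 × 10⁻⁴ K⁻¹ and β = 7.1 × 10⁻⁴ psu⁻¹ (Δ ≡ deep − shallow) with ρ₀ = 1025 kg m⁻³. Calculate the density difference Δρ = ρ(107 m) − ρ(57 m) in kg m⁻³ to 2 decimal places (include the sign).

-1.16 kg m⁻³

ΔT = +2.2 K, ΔS = -1.10 psu (deep − shallow).
Δρ/ρ₀ = −(1.6 × 10⁻⁴)(+2.2) + (7.1 × 10⁻⁴)(-1.10) = -1.133 × 10⁻³.
Δρ = 1025 × (-1.133 × 10⁻³) = -1.16 kg m⁻³.
Negative Δρ: lighter below, statically unstable.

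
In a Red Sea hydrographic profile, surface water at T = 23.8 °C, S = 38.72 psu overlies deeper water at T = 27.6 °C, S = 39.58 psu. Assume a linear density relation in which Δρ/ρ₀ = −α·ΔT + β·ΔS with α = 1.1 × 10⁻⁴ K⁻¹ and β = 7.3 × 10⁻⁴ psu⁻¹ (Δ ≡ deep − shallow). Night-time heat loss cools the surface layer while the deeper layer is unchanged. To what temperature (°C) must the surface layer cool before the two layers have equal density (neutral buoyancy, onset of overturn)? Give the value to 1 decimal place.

Neutral buoyancy requires Δρ = 0, i.e. −α(T_deep − T_surf′) + β(S_deep − S_surf) = 0.
T_surf′ = T_deep − (β/α)·ΔS = 27.6 − (7.3 × 10⁻⁴/1.1 × 10⁻⁴)·(+0.86) = 21.893 °C.
Cooling required: 23.8 − (21.893) = 1.907 °C.

21.9 °C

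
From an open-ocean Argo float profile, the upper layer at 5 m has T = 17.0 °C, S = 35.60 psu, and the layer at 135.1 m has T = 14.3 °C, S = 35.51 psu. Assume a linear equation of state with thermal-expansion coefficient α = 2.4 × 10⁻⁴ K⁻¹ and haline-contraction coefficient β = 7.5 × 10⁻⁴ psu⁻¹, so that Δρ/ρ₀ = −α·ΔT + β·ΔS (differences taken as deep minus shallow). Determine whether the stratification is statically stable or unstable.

ΔT = 14.3 − 17.0 = -2.7 K and ΔS = 35.51 − 35.60 = -0.09 psu (deep − shallow).
−αΔT = 6.48 × 10⁻⁴; βΔS = -6.75 × 10⁻⁵; sum Δρ/ρ₀ = 5.805 × 10⁻⁴.
Δρ/ρ₀ > 0, so Δρ > 0: deeper water is denser → statically stable.

stable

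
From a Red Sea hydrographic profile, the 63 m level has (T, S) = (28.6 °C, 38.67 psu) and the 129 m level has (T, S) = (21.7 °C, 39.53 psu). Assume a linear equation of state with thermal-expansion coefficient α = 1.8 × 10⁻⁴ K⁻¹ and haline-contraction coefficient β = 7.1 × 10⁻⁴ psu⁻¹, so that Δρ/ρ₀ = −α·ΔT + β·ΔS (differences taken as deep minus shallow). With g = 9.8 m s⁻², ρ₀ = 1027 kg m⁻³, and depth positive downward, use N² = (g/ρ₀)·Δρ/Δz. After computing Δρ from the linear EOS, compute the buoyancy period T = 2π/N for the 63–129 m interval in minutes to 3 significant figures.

6.31 min

ΔT = -6.9 K, ΔS = +0.86 psu (deep − shallow).
Δρ/ρ₀ = −αΔT + βΔS = 1.242 × 10⁻³ + 6.106 × 10⁻⁴ = 1.8526 × 10⁻³, so Δρ ≈ 1.903 kg m⁻³.
N² = (g/ρ₀)·Δρ/Δz = g·(Δρ/ρ₀)/Δz = 9.8 × 1.8526 × 10⁻³ / 66 = 2.7508 × 10⁻⁴ s⁻².
N = √(2.7508 × 10⁻⁴) = 0.016586 rad s⁻¹ → T = 2π/N = 378.82 s = 6.3137 min ≈ 6.31 min.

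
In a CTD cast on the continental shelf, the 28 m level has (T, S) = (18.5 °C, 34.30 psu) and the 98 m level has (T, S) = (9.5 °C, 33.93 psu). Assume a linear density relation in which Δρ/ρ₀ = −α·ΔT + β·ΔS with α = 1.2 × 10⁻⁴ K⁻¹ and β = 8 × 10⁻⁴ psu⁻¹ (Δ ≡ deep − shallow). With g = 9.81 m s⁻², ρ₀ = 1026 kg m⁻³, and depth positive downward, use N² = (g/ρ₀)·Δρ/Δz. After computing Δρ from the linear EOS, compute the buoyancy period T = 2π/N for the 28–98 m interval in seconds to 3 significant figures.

599 s

ΔT = -9.0 K, ΔS = -0.37 psu (deep − shallow).
Δρ/ρ₀ = −αΔT + βΔS = 1.08 × 10⁻³ − 2.96 × 10⁻⁴ = 7.84 × 10⁻⁴, so Δρ ≈ 0.8044 kg m⁻³.
N² = (g/ρ₀)·Δρ/Δz = g·(Δρ/ρ₀)/Δz = 9.81 × 7.84 × 10⁻⁴ / 70 = 1.0987 × 10⁻⁴ s⁻².
N = √(1.0987 × 10⁻⁴) = 0.010482 rad s⁻¹ → T = 2π/N = 599.43 s ≈ 599 s.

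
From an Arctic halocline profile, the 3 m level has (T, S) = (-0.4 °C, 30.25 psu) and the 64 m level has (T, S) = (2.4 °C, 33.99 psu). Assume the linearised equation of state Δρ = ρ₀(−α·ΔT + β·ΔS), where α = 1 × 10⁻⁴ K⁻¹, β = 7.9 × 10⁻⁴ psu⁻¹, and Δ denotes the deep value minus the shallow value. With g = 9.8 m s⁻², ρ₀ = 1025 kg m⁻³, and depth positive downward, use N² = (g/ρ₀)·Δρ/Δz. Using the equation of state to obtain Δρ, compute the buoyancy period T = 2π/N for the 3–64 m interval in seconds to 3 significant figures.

303 s

ΔT = +2.8 K, ΔS = +3.74 psu (deep − shallow).
Δρ/ρ₀ = −αΔT + βΔS = -2.80 × 10⁻⁴ + 2.9546 × 10⁻³ = 2.6746 × 10⁻³, so Δρ ≈ 2.741 kg m⁻³.
N² = (g/ρ₀)·Δρ/Δz = g·(Δρ/ρ₀)/Δz = 9.8 × 2.6746 × 10⁻³ / 61 = 4.2969 × 10⁻⁴ s⁻².
N = √(4.2969 × 10⁻⁴) = 0.020729 rad s⁻¹ → T = 2π/N = 303.11 s ≈ 303 s.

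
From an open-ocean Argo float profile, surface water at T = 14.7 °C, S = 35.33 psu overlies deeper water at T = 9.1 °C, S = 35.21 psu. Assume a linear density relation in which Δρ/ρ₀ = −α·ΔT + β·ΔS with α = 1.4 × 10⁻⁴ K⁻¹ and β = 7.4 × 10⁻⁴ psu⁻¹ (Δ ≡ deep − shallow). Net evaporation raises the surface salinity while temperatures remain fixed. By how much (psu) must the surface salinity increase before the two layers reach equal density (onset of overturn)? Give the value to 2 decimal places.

Neutral buoyancy requires −α(T_deep − T_surf) + β(S_deep − S_surf′) = 0.
S_surf′ = S_deep − (α/β)·ΔT = 35.21 − (1.4 × 10⁻⁴/7.4 × 10⁻⁴)·(-5.6) = 36.2695 psu.
Increase required: 36.2695 − 35.33 = 0.9395 psu.

0.94 psu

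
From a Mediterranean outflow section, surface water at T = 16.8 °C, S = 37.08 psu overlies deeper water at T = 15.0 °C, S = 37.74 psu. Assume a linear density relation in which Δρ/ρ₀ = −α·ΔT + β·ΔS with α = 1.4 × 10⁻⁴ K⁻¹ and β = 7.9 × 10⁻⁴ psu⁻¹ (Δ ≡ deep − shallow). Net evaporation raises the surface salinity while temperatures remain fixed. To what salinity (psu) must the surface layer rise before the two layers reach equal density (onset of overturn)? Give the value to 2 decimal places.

Neutral buoyancy requires −α(T_deep − T_surf) + β(S_deep − S_surf′) = 0.
S_surf′ = S_deep − (α/β)·ΔT = 37.74 − (1.4 × 10⁻⁴/7.9 × 10⁻⁴)·(-1.8) = 38.0590 psu.
Increase required: 38.0590 − 37.08 = 0.9790 psu.

38.06 psu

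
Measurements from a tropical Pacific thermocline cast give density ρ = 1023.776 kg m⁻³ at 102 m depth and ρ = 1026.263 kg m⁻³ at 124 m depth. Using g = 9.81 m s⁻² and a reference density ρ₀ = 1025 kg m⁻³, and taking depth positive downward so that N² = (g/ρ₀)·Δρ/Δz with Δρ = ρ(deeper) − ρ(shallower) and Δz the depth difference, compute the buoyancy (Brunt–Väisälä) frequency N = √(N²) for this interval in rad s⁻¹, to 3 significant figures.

0.0329 rad s⁻¹

Δρ = 1026.263 − 1023.776 = 2.487 kg m⁻³ over Δz = 124 − 102 = 22 m.
N² = (9.81/1025) × (2.487/22) = 1.0819 × 10⁻³ s⁻².
N = √(1.0819 × 10⁻³) = 0.032892 rad s⁻¹ ≈ 0.0329 rad s⁻¹.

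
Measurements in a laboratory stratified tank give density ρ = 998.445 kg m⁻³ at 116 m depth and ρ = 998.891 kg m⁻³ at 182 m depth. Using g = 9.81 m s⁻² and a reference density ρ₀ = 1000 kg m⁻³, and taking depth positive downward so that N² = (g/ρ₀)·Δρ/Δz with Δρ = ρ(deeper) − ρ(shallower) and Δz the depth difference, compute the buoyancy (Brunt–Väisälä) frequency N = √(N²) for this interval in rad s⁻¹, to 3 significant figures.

8.14 × 10⁻³ rad s⁻¹

Δρ = 998.891 − 998.445 = 0.446 kg m⁻³ over Δz = 182 − 116 = 66 m.
N² = (9.81/1000) × (0.446/66) = 6.6292 × 10⁻⁵ s⁻².
N = √(6.6292 × 10⁻⁵) = 8.1420 × 10⁻³ rad s⁻¹ ≈ 8.14 × 10⁻³ rad s⁻¹.
A positive N² confirms static stability across the interval.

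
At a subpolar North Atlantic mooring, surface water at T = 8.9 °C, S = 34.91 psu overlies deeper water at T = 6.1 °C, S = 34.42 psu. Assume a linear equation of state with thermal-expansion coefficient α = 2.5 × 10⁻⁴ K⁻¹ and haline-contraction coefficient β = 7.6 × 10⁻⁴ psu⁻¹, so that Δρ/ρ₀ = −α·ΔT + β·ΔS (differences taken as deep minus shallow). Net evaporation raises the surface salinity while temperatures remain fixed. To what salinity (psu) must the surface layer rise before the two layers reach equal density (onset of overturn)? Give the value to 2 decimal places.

Neutral buoyancy requires −α(T_deep − T_surf) + β(S_deep − S_surf′) = 0.
S_surf′ = S_deep − (α/β)·ΔT = 34.42 − (2.5 × 10⁻⁴/7.6 × 10⁻⁴)·(-2.8) = 35.3411 psu.
Increase required: 35.3411 − 34.91 = 0.4311 psu.

35.34 psu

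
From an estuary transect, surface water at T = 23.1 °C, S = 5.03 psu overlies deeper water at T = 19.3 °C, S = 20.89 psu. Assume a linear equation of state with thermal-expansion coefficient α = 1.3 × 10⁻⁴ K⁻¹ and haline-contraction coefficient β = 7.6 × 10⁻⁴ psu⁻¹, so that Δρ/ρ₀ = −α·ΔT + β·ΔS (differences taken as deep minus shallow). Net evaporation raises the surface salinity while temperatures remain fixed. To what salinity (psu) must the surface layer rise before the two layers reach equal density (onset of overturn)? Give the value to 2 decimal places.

Neutral buoyancy requires −α(T_deep − T_surf) + β(S_deep − S_surf′) = 0.
S_surf′ = S_deep − (α/β)·ΔT = 20.89 − (1.3 × 10⁻⁴/7.6 × 10⁻⁴)·(-3.8) = 21.5400 psu.
Increase required: 21.5400 − 5.03 = 16.5100 psu.

21.54 psu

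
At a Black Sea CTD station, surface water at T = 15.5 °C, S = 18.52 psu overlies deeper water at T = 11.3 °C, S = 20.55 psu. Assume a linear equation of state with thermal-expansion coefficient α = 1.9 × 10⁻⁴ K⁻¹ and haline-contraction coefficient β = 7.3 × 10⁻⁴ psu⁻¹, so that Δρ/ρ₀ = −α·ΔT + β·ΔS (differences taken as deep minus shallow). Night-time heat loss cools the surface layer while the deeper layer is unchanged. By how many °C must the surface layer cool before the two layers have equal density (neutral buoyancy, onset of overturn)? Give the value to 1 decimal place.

Neutral buoyancy requires Δρ = 0, i.e. −α(T_deep − T_surf′) + β(S_deep − S_surf) = 0.
T_surf′ = T_deep − (β/α)·ΔS = 11.3 − (7.3 × 10⁻⁴/1.9 × 10⁻⁴)·(+2.03) = 3.501 °C.
Cooling required: 15.5 − (3.501) = 11.999 °C.

12.0 °C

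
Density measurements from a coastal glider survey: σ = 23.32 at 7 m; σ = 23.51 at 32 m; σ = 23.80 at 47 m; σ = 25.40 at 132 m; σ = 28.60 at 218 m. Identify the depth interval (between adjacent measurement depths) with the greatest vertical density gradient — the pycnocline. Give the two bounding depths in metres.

Compute the density gradient over each adjacent pair:
  7–32 m: Δρ/Δz = 0.19/25 = 7.6 × 10⁻³ kg m⁻⁴
  32–47 m: Δρ/Δz = 0.29/15 = 0.019 kg m⁻⁴
  47–132 m: Δρ/Δz = 1.60/85 = 0.019 kg m⁻⁴
  132–218 m: Δρ/Δz = 3.20/86 = 0.037 kg m⁻⁴
The largest gradient is in the 132–218 m interval — the pycnocline.

132–218 m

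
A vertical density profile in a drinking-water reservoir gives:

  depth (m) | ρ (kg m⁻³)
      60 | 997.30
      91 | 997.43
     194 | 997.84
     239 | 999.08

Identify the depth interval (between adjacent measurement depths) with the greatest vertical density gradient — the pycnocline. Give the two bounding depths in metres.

Compute the density gradient over each adjacent pair:
  60–91 m: Δρ/Δz = 0.13/31 = 4.2 × 10⁻³ kg m⁻⁴
  91–194 m: Δρ/Δz = 0.41/103 = 4.0 × 10⁻³ kg m⁻⁴
  194–239 m: Δρ/Δz = 1.24/45 = 0.028 kg m⁻⁴
The largest gradient is in the 194–239 m interval — the pycnocline.

194–239 m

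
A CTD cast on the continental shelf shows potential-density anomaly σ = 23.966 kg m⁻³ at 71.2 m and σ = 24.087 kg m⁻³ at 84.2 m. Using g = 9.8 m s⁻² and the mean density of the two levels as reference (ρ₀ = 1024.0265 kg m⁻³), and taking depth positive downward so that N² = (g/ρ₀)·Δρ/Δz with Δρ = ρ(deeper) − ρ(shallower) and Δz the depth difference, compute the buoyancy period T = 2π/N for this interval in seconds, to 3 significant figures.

Δρ = 1024.087 − 1023.966 = 0.121 kg m⁻³ over Δz = 84.2 − 71.2 = 13 m.
N² = (9.8/1024.0265) × (0.121/13) = 8.9075 × 10⁻⁵ s⁻².
N = √(8.9075 × 10⁻⁵) = 9.4380 × 10⁻³ rad s⁻¹, so T = 2π/N = 665.73 s ≈ 666 s.

666 s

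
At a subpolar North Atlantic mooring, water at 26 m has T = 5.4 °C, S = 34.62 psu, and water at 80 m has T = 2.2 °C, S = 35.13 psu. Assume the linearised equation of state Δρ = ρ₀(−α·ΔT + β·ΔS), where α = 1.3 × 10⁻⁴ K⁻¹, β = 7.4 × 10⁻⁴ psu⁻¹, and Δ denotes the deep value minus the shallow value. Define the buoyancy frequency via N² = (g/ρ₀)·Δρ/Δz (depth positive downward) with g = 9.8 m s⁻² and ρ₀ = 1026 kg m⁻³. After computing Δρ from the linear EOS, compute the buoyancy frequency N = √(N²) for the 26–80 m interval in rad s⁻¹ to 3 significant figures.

ΔT = -3.2 K, ΔS = +0.51 psu (deep − shallow).
Δρ/ρ₀ = −αΔT + βΔS = 4.16 × 10⁻⁴ + 3.774 × 10⁻⁴ = 7.934 × 10⁻⁴, so Δρ ≈ 0.8140 kg m⁻³.
N² = (g/ρ₀)·Δρ/Δz = g·(Δρ/ρ₀)/Δz = 9.8 × 7.934 × 10⁻⁴ / 54 = 1.4399 × 10⁻⁴ s⁻².
N = √(1.4399 × 10⁻⁴) = 0.012000 rad s⁻¹ ≈ 0.0120 rad s⁻¹.

0.0120 rad s⁻¹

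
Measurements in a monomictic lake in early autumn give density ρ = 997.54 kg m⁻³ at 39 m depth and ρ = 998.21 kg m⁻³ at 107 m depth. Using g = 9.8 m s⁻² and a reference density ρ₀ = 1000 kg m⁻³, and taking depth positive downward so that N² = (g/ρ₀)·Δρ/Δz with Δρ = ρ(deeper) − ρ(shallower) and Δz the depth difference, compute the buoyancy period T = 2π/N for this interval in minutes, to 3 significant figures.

Δρ = 998.21 − 997.54 = 0.67 kg m⁻³ over Δz = 107 − 39 = 68 m.
N² = (9.8/1000) × (0.67/68) = 9.6559 × 10⁻⁵ s⁻².
N = √(9.6559 × 10⁻⁵) = 9.8264 × 10⁻³ rad s⁻¹, so T = 2π/N = 639.42 s = 10.657 min ≈ 10.7 min.

10.7 min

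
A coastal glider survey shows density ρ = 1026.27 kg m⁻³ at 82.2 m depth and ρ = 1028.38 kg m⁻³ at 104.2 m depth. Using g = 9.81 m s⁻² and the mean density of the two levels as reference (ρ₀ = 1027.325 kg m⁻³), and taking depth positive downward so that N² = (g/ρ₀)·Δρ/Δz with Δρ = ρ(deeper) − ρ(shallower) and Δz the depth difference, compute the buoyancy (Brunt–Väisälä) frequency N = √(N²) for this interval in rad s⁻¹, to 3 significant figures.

Δρ = 1028.38 − 1026.27 = 2.11 kg m⁻³ over Δz = 104.2 − 82.2 = 22 m.
N² = (9.81/1027.325) × (2.11/22) = 9.1584 × 10⁻⁴ s⁻².
N = √(9.1584 × 10⁻⁴) = 0.030263 rad s⁻¹ ≈ 0.0303 rad s⁻¹.

0.0303 rad s⁻¹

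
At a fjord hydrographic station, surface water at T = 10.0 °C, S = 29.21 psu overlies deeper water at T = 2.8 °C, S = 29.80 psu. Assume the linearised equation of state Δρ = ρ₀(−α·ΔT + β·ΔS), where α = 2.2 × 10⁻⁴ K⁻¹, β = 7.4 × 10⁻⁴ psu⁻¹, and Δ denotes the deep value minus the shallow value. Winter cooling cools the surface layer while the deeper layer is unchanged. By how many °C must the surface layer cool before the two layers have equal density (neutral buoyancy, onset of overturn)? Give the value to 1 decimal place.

9.2 °C

Neutral buoyancy requires Δρ = 0, i.e. −α(T_deep − T_surf′) + β(S_deep − S_surf) = 0.
T_surf′ = T_deep − (β/α)·ΔS = 2.8 − (7.4 × 10⁻⁴/2.2 × 10⁻⁴)·(+0.59) = 0.815 °C.
Cooling required: 10.0 − (0.815) = 9.185 °C.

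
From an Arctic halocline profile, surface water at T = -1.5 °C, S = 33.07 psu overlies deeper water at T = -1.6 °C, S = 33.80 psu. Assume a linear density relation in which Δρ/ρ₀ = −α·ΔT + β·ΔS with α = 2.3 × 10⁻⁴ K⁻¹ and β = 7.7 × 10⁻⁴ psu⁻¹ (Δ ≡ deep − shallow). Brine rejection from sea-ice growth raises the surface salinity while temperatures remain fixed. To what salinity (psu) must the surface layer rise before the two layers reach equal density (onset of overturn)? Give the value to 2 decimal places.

33.83 psu

Neutral buoyancy requires −α(T_deep − T_surf) + β(S_deep − S_surf′) = 0.
S_surf′ = S_deep − (α/β)·ΔT = 33.80 − (2.3 × 10⁻⁴/7.7 × 10⁻⁴)·(-0.1) = 33.8299 psu.
Increase required: 33.8299 − 33.07 = 0.7599 psu.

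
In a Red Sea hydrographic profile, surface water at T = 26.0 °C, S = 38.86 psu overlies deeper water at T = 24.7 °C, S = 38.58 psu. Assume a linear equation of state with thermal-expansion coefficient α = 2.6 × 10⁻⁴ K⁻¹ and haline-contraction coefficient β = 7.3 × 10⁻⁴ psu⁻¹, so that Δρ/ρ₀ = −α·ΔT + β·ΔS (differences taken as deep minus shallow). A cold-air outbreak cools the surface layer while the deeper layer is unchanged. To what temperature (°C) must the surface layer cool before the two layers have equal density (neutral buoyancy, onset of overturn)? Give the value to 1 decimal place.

25.5 °C

Neutral buoyancy requires Δρ = 0, i.e. −α(T_deep − T_surf′) + β(S_deep − S_surf) = 0.
T_surf′ = T_deep − (β/α)·ΔS = 24.7 − (7.3 × 10⁻⁴/2.6 × 10⁻⁴)·(-0.28) = 25.486 °C.
Cooling required: 26.0 − (25.486) = 0.514 °C.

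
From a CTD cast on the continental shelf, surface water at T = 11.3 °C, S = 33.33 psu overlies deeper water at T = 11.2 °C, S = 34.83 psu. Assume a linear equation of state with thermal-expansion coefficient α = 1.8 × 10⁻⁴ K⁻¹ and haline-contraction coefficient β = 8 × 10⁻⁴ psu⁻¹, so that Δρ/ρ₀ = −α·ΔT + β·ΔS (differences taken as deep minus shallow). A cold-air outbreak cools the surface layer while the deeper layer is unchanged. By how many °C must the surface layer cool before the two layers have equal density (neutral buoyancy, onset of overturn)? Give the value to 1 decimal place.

Neutral buoyancy requires Δρ = 0, i.e. −α(T_deep − T_surf′) + β(S_deep − S_surf) = 0.
T_surf′ = T_deep − (β/α)·ΔS = 11.2 − (8 × 10⁻⁴/1.8 × 10⁻⁴)·(+1.50) = 4.533 °C.
Cooling required: 11.3 − (4.533) = 6.767 °C.

6.8 °C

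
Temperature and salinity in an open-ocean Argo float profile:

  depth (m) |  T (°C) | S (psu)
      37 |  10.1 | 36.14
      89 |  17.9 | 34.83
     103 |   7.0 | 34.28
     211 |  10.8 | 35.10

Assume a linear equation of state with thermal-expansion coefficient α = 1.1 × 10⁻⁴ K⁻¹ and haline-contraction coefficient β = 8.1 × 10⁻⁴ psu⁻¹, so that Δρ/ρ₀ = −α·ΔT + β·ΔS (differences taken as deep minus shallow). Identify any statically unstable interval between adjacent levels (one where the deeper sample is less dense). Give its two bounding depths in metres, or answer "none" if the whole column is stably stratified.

37–89 m

Evaluate Δρ/ρ₀ = −αΔT + βΔS across each adjacent pair:
  37–89 m: −αΔT+βΔS = −(1.1 × 10⁻⁴)(+7.8)+(8.1 × 10⁻⁴)(-1.31) = -1.9 × 10⁻³ → UNSTABLE
  89–103 m: −αΔT+βΔS = −(1.1 × 10⁻⁴)(-10.9)+(8.1 × 10⁻⁴)(-0.55) = 7.5 × 10⁻⁴ → stable
  103–211 m: −αΔT+βΔS = −(1.1 × 10⁻⁴)(+3.8)+(8.1 × 10⁻⁴)(+0.82) = 2.5 × 10⁻⁴ → stable
The 37–89 m interval has Δρ < 0: lighter water underlies denser water.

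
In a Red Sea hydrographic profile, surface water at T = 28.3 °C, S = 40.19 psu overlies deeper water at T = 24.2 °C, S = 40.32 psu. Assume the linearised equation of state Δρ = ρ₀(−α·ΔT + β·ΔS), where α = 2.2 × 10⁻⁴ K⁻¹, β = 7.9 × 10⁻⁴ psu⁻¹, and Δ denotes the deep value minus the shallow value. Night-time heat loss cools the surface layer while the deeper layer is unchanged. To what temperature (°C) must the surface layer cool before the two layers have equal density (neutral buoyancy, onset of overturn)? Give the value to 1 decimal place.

Neutral buoyancy requires Δρ = 0, i.e. −α(T_deep − T_surf′) + β(S_deep − S_surf) = 0.
T_surf′ = T_deep − (β/α)·ΔS = 24.2 − (7.9 × 10⁻⁴/2.2 × 10⁻⁴)·(+0.13) = 23.733 °C.
Cooling required: 28.3 − (23.733) = 4.567 °C.

23.7 °C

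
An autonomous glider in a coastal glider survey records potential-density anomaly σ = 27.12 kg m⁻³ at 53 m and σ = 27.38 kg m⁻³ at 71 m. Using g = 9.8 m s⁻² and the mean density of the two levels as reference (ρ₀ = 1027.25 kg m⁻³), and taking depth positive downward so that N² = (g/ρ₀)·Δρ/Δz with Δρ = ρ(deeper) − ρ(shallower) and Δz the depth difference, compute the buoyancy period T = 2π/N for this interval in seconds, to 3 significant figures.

535 s

Δρ = 1027.38 − 1027.12 = 0.26 kg m⁻³ over Δz = 71 − 53 = 18 m.
N² = (9.8/1027.25) × (0.26/18) = 1.3780 × 10⁻⁴ s⁻².
N = √(1.3780 × 10⁻⁴) = 0.011739 rad s⁻¹, so T = 2π/N = 535.24 s ≈ 535 s.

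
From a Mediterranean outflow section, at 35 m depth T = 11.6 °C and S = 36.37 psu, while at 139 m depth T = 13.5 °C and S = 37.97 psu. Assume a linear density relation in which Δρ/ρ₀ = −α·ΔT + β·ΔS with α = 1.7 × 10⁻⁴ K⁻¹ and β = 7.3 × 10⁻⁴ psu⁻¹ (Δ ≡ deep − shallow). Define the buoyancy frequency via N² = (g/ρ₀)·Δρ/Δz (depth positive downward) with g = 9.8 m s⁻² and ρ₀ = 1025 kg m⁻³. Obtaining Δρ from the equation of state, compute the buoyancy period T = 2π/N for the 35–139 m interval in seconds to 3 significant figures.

ΔT = +1.9 K, ΔS = +1.60 psu (deep − shallow).
Δρ/ρ₀ = −αΔT + βΔS = -3.23 × 10⁻⁴ + 1.168 × 10⁻³ = 8.45 × 10⁻⁴, so Δρ ≈ 0.8661 kg m⁻³.
N² = (g/ρ₀)·Δρ/Δz = g·(Δρ/ρ₀)/Δz = 9.8 × 8.45 × 10⁻⁴ / 104 = 7.9625 × 10⁻⁵ s⁻².
N = √(7.9625 × 10⁻⁵) = 8.9233 × 10⁻³ rad s⁻¹ → T = 2π/N = 704.13 s ≈ 704 s.

704 s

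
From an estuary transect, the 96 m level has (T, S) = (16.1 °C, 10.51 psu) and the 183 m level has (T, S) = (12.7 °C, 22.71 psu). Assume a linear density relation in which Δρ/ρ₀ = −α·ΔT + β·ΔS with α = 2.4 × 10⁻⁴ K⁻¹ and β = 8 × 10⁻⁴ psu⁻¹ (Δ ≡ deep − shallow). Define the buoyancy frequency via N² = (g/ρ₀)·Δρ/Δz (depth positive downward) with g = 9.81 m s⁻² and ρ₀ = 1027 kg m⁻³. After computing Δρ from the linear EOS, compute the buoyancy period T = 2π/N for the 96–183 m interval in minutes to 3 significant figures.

ΔT = -3.4 K, ΔS = +12.20 psu (deep − shallow).
Δρ/ρ₀ = −αΔT + βΔS = 8.16 × 10⁻⁴ + 9.76 × 10⁻³ = 0.010576, so Δρ ≈ 10.86 kg m⁻³.
N² = (g/ρ₀)·Δρ/Δz = g·(Δρ/ρ₀)/Δz = 9.81 × 0.010576 / 87 = 1.1925 × 10⁻³ s⁻².
N = √(1.1925 × 10⁻³) = 0.034533 rad s⁻¹ → T = 2π/N = 181.95 s = 3.0325 min ≈ 3.03 min.

3.03 min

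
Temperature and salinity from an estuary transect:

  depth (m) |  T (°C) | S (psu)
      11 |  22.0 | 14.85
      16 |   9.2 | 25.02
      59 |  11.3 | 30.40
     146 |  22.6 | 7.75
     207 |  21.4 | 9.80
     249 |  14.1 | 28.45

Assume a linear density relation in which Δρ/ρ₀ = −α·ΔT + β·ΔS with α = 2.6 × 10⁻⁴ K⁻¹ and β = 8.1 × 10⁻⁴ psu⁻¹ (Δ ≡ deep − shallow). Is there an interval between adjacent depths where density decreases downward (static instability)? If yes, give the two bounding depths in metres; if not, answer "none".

59–146 m

Evaluate Δρ/ρ₀ = −αΔT + βΔS across each adjacent pair:
  11–16 m: −αΔT+βΔS = −(2.6 × 10⁻⁴)(-12.8)+(8.1 × 10⁻⁴)(+10.17) = 0.012 → stable
  16–59 m: −αΔT+βΔS = −(2.6 × 10⁻⁴)(+2.1)+(8.1 × 10⁻⁴)(+5.38) = 3.8 × 10⁻³ → stable
  59–146 m: −αΔT+βΔS = −(2.6 × 10⁻⁴)(+11.3)+(8.1 × 10⁻⁴)(-22.65) = -0.021 → UNSTABLE
  146–207 m: −αΔT+βΔS = −(2.6 × 10⁻⁴)(-1.2)+(8.1 × 10⁻⁴)(+2.05) = 2.0 × 10⁻³ → stable
  207–249 m: −αΔT+βΔS = −(2.6 × 10⁻⁴)(-7.3)+(8.1 × 10⁻⁴)(+18.65) = 0.017 → stable
The 59–146 m interval has Δρ < 0: lighter water underlies denser water.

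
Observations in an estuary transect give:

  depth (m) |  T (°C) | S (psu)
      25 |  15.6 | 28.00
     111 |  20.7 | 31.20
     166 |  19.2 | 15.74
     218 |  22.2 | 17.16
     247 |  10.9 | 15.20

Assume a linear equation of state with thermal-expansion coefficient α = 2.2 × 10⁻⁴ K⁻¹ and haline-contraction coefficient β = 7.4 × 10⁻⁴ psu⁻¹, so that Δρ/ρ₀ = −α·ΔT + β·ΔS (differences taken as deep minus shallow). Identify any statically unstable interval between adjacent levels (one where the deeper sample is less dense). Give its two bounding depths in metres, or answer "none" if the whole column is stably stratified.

Evaluate Δρ/ρ₀ = −αΔT + βΔS across each adjacent pair:
  25–111 m: −αΔT+βΔS = −(2.2 × 10⁻⁴)(+5.1)+(7.4 × 10⁻⁴)(+3.20) = 1.2 × 10⁻³ → stable
  111–166 m: −αΔT+βΔS = −(2.2 × 10⁻⁴)(-1.5)+(7.4 × 10⁻⁴)(-15.46) = -0.011 → UNSTABLE
  166–218 m: −αΔT+βΔS = −(2.2 × 10⁻⁴)(+3.0)+(7.4 × 10⁻⁴)(+1.42) = 3.9 × 10⁻⁴ → stable
  218–247 m: −αΔT+βΔS = −(2.2 × 10⁻⁴)(-11.3)+(7.4 × 10⁻⁴)(-1.96) = 1.0 × 10⁻³ → stable
The 111–166 m interval has Δρ < 0: lighter water underlies denser water.

111–166 m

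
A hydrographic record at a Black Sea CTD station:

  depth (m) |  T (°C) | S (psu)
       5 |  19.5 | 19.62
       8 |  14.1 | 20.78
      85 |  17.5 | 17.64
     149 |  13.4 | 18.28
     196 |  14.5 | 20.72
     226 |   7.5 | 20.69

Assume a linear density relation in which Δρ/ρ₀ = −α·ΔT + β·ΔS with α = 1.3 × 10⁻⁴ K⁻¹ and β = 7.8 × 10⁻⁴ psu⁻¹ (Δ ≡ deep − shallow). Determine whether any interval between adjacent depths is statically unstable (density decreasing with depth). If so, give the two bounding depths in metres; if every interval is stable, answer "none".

Evaluate Δρ/ρ₀ = −αΔT + βΔS across each adjacent pair:
  5–8 m: −αΔT+βΔS = −(1.3 × 10⁻⁴)(-5.4)+(7.8 × 10⁻⁴)(+1.16) = 1.6 × 10⁻³ → stable
  8–85 m: −αΔT+βΔS = −(1.3 × 10⁻⁴)(+3.4)+(7.8 × 10⁻⁴)(-3.14) = -2.9 × 10⁻³ → UNSTABLE
  85–149 m: −αΔT+βΔS = −(1.3 × 10⁻⁴)(-4.1)+(7.8 × 10⁻⁴)(+0.64) = 1.0 × 10⁻³ → stable
  149–196 m: −αΔT+βΔS = −(1.3 × 10⁻⁴)(+1.1)+(7.8 × 10⁻⁴)(+2.44) = 1.8 × 10⁻³ → stable
  196–226 m: −αΔT+βΔS = −(1.3 × 10⁻⁴)(-7.0)+(7.8 × 10⁻⁴)(-0.03) = 8.9 × 10⁻⁴ → stable
The 8–85 m interval has Δρ < 0: lighter water underlies denser water.

8–85 m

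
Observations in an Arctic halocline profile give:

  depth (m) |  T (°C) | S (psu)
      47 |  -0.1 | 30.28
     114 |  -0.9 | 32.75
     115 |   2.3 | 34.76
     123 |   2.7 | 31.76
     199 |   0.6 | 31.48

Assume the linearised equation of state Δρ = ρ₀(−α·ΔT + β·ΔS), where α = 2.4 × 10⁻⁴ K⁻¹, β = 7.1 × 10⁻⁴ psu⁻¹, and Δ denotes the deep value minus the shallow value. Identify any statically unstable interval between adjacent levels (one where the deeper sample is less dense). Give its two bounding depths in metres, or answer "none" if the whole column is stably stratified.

115–123 m

Evaluate Δρ/ρ₀ = −αΔT + βΔS across each adjacent pair:
  47–114 m: −αΔT+βΔS = −(2.4 × 10⁻⁴)(-0.8)+(7.1 × 10⁻⁴)(+2.47) = 1.9 × 10⁻³ → stable
  114–115 m: −αΔT+βΔS = −(2.4 × 10⁻⁴)(+3.2)+(7.1 × 10⁻⁴)(+2.01) = 6.6 × 10⁻⁴ → stable
  115–123 m: −αΔT+βΔS = −(2.4 × 10⁻⁴)(+0.4)+(7.1 × 10⁻⁴)(-3.00) = -2.2 × 10⁻³ → UNSTABLE
  123–199 m: −αΔT+βΔS = −(2.4 × 10⁻⁴)(-2.1)+(7.1 × 10⁻⁴)(-0.28) = 3.1 × 10⁻⁴ → stable
The 115–123 m interval has Δρ < 0: lighter water underlies denser water.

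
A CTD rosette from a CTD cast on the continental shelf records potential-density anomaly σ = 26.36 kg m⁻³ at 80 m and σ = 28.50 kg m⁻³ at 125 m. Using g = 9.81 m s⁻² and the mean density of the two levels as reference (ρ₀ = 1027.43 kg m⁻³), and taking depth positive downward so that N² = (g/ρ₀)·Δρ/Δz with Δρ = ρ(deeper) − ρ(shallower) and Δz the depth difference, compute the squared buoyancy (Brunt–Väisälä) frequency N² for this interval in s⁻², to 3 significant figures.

Δρ = 1028.50 − 1026.36 = 2.14 kg m⁻³ over Δz = 125 − 80 = 45 m.
N² = (9.81/1027.43) × (2.14/45) = 4.5406 × 10⁻⁴ s⁻² ≈ 4.54 × 10⁻⁴ s⁻².

4.54 × 10⁻⁴ s⁻²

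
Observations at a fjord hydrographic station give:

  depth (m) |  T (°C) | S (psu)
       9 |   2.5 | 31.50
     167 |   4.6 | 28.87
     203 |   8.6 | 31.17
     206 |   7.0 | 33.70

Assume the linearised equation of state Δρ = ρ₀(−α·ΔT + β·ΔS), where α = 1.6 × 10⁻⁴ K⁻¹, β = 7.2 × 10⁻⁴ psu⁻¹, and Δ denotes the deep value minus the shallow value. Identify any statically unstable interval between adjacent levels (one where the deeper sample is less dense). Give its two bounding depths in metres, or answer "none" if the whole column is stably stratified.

Evaluate Δρ/ρ₀ = −αΔT + βΔS across each adjacent pair:
  9–167 m: −αΔT+βΔS = −(1.6 × 10⁻⁴)(+2.1)+(7.2 × 10⁻⁴)(-2.63) = -2.2 × 10⁻³ → UNSTABLE
  167–203 m: −αΔT+βΔS = −(1.6 × 10⁻⁴)(+4.0)+(7.2 × 10⁻⁴)(+2.30) = 1.0 × 10⁻³ → stable
  203–206 m: −αΔT+βΔS = −(1.6 × 10⁻⁴)(-1.6)+(7.2 × 10⁻⁴)(+2.53) = 2.1 × 10⁻³ → stable
The 9–167 m interval has Δρ < 0: lighter water underlies denser water.

9–167 m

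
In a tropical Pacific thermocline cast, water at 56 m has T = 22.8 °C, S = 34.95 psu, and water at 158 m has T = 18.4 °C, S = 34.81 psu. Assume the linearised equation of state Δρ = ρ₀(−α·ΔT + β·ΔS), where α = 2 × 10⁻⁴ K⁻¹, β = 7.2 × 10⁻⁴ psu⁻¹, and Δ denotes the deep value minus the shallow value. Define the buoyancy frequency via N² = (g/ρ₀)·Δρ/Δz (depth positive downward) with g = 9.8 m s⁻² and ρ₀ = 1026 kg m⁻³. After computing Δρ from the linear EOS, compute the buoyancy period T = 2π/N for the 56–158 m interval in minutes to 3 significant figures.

ΔT = -4.4 K, ΔS = -0.14 psu (deep − shallow).
Δρ/ρ₀ = −αΔT + βΔS = 8.80 × 10⁻⁴ − 1.008 × 10⁻⁴ = 7.792 × 10⁻⁴, so Δρ ≈ 0.7995 kg m⁻³.
N² = (g/ρ₀)·Δρ/Δz = g·(Δρ/ρ₀)/Δz = 9.8 × 7.792 × 10⁻⁴ / 102 = 7.4864 × 10⁻⁵ s⁻².
N = √(7.4864 × 10⁻⁵) = 8.6524 × 10⁻³ rad s⁻¹ → T = 2π/N = 726.18 s = 12.103 min ≈ 12.1 min.

12.1 min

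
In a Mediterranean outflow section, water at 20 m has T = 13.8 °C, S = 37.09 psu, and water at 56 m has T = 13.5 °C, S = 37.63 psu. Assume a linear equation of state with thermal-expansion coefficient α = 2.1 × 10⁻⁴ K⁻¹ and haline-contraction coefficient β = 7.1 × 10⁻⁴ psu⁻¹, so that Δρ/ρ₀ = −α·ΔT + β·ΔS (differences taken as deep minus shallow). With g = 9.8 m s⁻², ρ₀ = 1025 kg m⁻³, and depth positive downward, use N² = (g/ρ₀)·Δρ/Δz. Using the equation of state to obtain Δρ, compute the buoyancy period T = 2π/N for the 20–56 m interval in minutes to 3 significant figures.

9.50 min

ΔT = -0.3 K, ΔS = +0.54 psu (deep − shallow).
Δρ/ρ₀ = −αΔT + βΔS = 6.30 × 10⁻⁵ + 3.834 × 10⁻⁴ = 4.464 × 10⁻⁴, so Δρ ≈ 0.4576 kg m⁻³.
N² = (g/ρ₀)·Δρ/Δz = g·(Δρ/ρ₀)/Δz = 9.8 × 4.464 × 10⁻⁴ / 36 = 1.2152 × 10⁻⁴ s⁻².
N = √(1.2152 × 10⁻⁴) = 0.011024 rad s⁻¹ → T = 2π/N = 569.96 s = 9.4993 min ≈ 9.50 min.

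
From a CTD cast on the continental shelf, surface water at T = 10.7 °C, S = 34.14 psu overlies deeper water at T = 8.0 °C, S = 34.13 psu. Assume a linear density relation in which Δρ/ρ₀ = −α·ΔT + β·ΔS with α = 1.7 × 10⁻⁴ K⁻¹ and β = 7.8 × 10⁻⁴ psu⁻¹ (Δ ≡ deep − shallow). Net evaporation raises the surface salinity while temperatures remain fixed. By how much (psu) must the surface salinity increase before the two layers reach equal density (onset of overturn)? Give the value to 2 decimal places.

Neutral buoyancy requires −α(T_deep − T_surf) + β(S_deep − S_surf′) = 0.
S_surf′ = S_deep − (α/β)·ΔT = 34.13 − (1.7 × 10⁻⁴/7.8 × 10⁻⁴)·(-2.7) = 34.7185 psu.
Increase required: 34.7185 − 34.14 = 0.5785 psu.

0.58 psu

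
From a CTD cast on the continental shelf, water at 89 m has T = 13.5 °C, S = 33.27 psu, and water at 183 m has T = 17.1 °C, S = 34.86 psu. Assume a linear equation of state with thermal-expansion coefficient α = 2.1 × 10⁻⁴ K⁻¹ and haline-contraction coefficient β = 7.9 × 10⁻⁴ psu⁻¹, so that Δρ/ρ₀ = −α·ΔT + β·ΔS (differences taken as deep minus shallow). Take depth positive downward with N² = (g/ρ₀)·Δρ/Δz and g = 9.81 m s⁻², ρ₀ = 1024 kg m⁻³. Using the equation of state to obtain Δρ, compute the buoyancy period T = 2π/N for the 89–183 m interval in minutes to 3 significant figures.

ΔT = +3.6 K, ΔS = +1.59 psu (deep − shallow).
Δρ/ρ₀ = −αΔT + βΔS = -7.56 × 10⁻⁴ + 1.2561 × 10⁻³ = 5.001 × 10⁻⁴, so Δρ ≈ 0.5121 kg m⁻³.
N² = (g/ρ₀)·Δρ/Δz = g·(Δρ/ρ₀)/Δz = 9.81 × 5.001 × 10⁻⁴ / 94 = 5.2191 × 10⁻⁵ s⁻².
N = √(5.2191 × 10⁻⁵) = 7.2243 × 10⁻³ rad s⁻¹ → T = 2π/N = 869.73 s = 14.495 min ≈ 14.5 min.

14.5 min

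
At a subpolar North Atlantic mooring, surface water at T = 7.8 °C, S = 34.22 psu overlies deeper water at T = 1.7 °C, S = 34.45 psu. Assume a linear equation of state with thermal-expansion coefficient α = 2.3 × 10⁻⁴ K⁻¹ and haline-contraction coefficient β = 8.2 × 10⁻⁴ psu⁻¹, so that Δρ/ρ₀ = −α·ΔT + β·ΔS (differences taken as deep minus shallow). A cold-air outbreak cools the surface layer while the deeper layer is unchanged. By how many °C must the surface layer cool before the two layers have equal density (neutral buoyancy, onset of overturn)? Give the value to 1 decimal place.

6.9 °C

Neutral buoyancy requires Δρ = 0, i.e. −α(T_deep − T_surf′) + β(S_deep − S_surf) = 0.
T_surf′ = T_deep − (β/α)·ΔS = 1.7 − (8.2 × 10⁻⁴/2.3 × 10⁻⁴)·(+0.23) = 0.880 °C.
Cooling required: 7.8 − (0.880) = 6.920 °C.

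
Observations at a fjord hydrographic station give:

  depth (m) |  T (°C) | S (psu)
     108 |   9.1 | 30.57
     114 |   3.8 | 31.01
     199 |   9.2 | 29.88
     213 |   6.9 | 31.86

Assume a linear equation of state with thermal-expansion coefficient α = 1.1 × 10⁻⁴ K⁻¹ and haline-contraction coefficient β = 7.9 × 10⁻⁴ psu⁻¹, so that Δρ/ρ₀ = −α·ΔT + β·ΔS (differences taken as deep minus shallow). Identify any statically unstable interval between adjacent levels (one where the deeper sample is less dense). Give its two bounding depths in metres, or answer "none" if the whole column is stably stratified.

Evaluate Δρ/ρ₀ = −αΔT + βΔS across each adjacent pair:
  108–114 m: −αΔT+βΔS = −(1.1 × 10⁻⁴)(-5.3)+(7.9 × 10⁻⁴)(+0.44) = 9.3 × 10⁻⁴ → stable
  114–199 m: −αΔT+βΔS = −(1.1 × 10⁻⁴)(+5.4)+(7.9 × 10⁻⁴)(-1.13) = -1.5 × 10⁻³ → UNSTABLE
  199–213 m: −αΔT+βΔS = −(1.1 × 10⁻⁴)(-2.3)+(7.9 × 10⁻⁴)(+1.98) = 1.8 × 10⁻³ → stable
The 114–199 m interval has Δρ < 0: lighter water underlies denser water.

114–199 m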